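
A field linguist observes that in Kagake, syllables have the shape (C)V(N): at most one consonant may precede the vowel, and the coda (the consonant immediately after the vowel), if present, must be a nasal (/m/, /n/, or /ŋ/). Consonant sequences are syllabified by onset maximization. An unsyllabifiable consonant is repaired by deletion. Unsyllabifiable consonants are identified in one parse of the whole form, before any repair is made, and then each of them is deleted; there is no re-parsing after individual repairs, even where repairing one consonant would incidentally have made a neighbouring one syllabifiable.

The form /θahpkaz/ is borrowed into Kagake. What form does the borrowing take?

The consonants /h/, /p/, /z/ cannot be parsed into a legal (C)V(N) syllable (only a nasal (/m/, /n/, or /ŋ/) is licensed in coda position; onsets are limited to one consonant).
Deletion applies to /h/, /p/, /z/.

θaka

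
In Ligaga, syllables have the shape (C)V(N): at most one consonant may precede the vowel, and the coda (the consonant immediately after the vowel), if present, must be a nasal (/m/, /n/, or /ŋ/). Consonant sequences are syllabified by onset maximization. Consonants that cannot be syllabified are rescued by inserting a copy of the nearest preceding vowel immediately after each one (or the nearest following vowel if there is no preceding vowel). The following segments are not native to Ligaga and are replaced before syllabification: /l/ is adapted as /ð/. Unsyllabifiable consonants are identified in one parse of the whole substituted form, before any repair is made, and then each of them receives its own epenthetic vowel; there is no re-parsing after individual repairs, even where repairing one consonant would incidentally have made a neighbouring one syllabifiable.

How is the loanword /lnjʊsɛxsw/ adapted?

Substitution: /l/ → /ð/, giving /ðnjʊsɛxsw/.
Under (C)V(N), the unsyllabifiable consonants are /ð/, /n/, /x/, /s/, /w/ (only a nasal (/m/, /n/, or /ŋ/) is licensed in coda position; onsets are limited to one consonant).
Epenthesis after each stranded consonant: /ð/ → /ðʊ/, /n/ → /nʊ/, /x/ → /xɛ/, /s/ → /sɛ/, /w/ → /wɛ/.

ðʊnʊjʊsɛxɛsɛwɛ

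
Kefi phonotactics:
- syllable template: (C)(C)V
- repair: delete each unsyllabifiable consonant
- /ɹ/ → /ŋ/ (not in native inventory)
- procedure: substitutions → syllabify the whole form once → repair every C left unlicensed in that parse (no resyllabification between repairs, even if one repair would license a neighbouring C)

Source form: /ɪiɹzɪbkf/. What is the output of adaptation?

Substitution: /ɹ/ → /ŋ/, giving /ɪiŋzɪbkf/.
Under (C)(C)V, the unsyllabifiable consonants are /b/, /k/, /f/ (no codas are permitted; onsets may contain at most 2 consonants).
Deletion applies to /b/, /k/, /f/.

ɪiŋzɪ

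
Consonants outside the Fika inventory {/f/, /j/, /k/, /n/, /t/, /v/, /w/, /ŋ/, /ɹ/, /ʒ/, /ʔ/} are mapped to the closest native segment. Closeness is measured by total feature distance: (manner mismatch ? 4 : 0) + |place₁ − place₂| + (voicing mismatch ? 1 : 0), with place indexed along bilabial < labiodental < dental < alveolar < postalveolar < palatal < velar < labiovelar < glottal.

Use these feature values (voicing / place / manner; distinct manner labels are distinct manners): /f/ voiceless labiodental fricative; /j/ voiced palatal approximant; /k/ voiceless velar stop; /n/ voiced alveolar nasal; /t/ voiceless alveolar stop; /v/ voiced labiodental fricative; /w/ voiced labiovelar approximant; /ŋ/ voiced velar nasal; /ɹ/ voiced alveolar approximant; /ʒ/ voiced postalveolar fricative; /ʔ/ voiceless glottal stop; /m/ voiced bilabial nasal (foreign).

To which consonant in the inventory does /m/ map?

/n/ is closest: same manner (nasal), place distance 3 (bilabial→alveolar), same voicing; total 3. Next closest is /v/ at distance 5.

n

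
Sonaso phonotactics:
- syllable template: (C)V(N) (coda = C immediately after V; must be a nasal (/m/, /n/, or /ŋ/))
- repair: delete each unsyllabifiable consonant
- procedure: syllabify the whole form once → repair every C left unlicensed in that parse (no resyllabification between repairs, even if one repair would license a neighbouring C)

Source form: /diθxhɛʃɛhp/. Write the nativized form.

Under (C)V(N), the unsyllabifiable consonants are /θ/, /x/, /h/, /p/ (only a nasal (/m/, /n/, or /ŋ/) is licensed in coda position; onsets are limited to one consonant).
Deleting the stranded consonants removes /θ/, /x/, /h/, /p/.

dihɛʃɛ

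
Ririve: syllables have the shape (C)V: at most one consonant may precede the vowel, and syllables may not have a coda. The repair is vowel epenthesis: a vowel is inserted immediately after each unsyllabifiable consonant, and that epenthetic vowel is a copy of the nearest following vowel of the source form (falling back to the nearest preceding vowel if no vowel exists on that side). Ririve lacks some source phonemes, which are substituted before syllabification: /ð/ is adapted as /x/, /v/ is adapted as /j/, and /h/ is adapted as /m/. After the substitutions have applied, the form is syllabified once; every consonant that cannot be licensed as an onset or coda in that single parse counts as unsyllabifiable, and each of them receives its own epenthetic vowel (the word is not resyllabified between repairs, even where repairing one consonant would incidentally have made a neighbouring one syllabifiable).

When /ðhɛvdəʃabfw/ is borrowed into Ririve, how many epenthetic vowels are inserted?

After substitution the input is /xmɛjdəʃabfw/.
The unsyllabifiable consonants are /x/, /j/, /b/, /f/, /w/; each receives one epenthetic vowel.

5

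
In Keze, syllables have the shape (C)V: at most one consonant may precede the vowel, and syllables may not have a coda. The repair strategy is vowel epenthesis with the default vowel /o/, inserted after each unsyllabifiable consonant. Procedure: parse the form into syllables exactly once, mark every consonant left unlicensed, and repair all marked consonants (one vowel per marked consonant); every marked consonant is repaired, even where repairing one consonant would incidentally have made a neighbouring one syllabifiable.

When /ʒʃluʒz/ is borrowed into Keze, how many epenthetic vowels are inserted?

The unsyllabifiable consonants are /ʒ/, /ʃ/, /ʒ/, /z/; each receives one epenthetic vowel.

4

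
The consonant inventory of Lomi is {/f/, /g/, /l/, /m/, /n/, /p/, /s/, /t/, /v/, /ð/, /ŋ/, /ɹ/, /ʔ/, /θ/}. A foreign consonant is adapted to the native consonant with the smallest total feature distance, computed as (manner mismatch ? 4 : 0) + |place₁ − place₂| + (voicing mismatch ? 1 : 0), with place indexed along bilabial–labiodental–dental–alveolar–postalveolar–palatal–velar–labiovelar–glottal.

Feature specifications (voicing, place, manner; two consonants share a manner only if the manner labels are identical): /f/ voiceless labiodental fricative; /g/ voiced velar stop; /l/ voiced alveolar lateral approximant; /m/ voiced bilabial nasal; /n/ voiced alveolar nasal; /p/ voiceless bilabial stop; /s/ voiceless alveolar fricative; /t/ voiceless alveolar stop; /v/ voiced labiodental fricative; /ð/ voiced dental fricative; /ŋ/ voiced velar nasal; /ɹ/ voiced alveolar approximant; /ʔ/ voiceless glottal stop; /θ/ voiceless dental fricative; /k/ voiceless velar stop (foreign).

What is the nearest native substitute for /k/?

g

/g/ is closest: same manner (stop), place distance 0 (velar→velar), voicing differs (+1); total 1. Next closest is /ʔ/ at distance 2.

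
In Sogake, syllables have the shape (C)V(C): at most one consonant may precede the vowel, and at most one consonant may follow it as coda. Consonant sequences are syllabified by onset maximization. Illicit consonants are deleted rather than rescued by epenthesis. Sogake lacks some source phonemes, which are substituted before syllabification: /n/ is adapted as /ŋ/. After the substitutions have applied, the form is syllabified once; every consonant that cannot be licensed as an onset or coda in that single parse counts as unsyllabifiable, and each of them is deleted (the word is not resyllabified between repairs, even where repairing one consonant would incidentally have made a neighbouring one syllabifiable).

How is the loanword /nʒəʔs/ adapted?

ʒəʔ

Substitution: /n/ → /ŋ/, giving /ŋʒəʔs/.
Under (C)V(C), the unsyllabifiable consonants are /ŋ/, /s/ (at most one coda consonant is licensed; onsets are limited to one consonant).
Deleting the stranded consonants removes /ŋ/, /s/.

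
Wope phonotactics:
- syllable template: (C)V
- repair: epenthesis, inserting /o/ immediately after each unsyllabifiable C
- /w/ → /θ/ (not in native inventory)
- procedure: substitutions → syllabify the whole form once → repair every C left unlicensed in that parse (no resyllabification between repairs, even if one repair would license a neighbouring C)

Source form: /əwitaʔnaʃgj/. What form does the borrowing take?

əθitaʔonaʃogojo

Substitution: /w/ → /θ/, giving /əθitaʔnaʃgj/.
Syllabifying with onset maximization leaves /ʔ/, /ʃ/, /g/, /j/ stranded (no codas are permitted; onsets are limited to one consonant).
Inserting the epenthetic vowel yields /ʔ/ → /ʔo/, /ʃ/ → /ʃo/, /g/ → /go/, /j/ → /jo/.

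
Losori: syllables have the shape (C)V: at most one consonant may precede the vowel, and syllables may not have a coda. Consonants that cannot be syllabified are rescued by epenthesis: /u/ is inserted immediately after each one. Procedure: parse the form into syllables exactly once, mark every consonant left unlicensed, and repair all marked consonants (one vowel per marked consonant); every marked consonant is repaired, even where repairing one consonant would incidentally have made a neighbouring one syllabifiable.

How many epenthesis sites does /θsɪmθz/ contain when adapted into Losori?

The unsyllabifiable consonants are /θ/, /m/, /θ/, /z/; each receives one epenthetic vowel.

4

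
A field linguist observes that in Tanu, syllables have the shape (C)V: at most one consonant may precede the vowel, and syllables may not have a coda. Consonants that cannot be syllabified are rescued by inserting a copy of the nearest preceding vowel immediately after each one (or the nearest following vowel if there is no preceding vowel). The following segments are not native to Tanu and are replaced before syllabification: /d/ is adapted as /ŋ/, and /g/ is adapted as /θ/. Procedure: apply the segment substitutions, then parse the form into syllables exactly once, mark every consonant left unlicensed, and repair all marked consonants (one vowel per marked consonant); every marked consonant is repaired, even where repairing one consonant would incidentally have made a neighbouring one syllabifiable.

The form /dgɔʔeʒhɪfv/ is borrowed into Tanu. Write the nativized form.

ŋɔθɔʔeʒehɪfɪvɪ

Substitution: /d/ → /ŋ/, /g/ → /θ/, giving /ŋθɔʔeʒhɪfv/.
The consonants /ŋ/, /ʒ/, /f/, /v/ cannot be parsed into a legal (C)V syllable (no codas are permitted; onsets are limited to one consonant).
Inserting the epenthetic vowel yields /ŋ/ → /ŋɔ/, /ʒ/ → /ʒe/, /f/ → /fɪ/, /v/ → /vɪ/.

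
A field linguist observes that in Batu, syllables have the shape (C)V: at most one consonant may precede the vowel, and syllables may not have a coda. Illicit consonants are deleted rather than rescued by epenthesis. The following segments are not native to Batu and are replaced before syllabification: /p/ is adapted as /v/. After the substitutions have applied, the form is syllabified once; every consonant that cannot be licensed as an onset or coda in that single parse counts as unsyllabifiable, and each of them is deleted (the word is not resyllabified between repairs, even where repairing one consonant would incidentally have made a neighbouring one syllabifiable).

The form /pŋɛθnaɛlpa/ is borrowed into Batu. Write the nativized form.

ŋɛnaɛva

Substitution: /p/ → /v/, giving /vŋɛθnaɛlva/.
The consonants /v/, /θ/, /l/ cannot be parsed into a legal (C)V syllable (no codas are permitted; onsets are limited to one consonant).
Deletion applies to /v/, /θ/, /l/.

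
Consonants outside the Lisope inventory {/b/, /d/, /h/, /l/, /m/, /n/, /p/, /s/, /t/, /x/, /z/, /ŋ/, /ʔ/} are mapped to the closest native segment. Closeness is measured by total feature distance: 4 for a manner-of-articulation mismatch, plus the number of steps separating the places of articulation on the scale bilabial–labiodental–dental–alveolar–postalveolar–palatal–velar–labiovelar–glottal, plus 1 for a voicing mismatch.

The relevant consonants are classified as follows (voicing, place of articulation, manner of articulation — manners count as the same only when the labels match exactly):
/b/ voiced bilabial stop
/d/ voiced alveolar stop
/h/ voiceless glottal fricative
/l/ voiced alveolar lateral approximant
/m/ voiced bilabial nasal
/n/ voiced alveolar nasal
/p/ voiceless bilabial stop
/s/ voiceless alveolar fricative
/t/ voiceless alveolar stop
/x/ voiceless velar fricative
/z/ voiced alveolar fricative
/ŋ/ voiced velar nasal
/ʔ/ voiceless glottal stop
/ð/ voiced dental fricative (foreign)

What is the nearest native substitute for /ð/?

/z/ is closest: same manner (fricative), place distance 1 (dental→alveolar), same voicing; total 1. Next closest is /s/ at distance 2.

z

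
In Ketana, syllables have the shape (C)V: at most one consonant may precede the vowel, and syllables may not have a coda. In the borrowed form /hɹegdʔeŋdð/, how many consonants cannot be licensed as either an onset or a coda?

Syllabifying with onset maximization leaves /h/, /g/, /d/, /ŋ/, /d/, /ð/ stranded (no codas are permitted; onsets are limited to one consonant).

6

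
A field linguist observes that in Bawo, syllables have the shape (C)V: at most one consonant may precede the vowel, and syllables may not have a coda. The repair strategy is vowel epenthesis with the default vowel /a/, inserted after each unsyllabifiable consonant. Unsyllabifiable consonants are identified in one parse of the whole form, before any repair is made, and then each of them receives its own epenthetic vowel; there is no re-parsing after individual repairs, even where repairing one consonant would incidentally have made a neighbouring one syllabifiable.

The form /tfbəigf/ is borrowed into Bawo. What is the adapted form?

tafabəigafa

Syllabifying with onset maximization leaves /t/, /f/, /g/, /f/ stranded (no codas are permitted; onsets are limited to one consonant).
Epenthesis after each stranded consonant: /t/ → /ta/, /f/ → /fa/, /g/ → /ga/, /f/ → /fa/.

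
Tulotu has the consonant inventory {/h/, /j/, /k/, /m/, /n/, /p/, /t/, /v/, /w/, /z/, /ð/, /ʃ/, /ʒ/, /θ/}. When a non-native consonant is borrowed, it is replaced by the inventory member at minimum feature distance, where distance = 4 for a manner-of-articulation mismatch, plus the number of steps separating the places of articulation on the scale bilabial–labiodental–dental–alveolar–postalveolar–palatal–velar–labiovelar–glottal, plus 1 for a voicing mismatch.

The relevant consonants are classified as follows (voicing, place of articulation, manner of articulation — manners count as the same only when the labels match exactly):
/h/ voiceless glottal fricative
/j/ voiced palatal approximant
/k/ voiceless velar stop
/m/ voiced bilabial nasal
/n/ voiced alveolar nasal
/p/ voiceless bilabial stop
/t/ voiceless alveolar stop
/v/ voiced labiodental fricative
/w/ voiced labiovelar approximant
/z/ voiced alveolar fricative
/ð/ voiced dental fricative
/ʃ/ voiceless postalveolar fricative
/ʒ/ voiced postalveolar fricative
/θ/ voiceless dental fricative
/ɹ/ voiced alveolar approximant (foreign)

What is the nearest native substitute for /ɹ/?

j

/j/ is closest: same manner (approximant), place distance 2 (alveolar→palatal), same voicing; total 2. Next closest is /n/ at distance 4.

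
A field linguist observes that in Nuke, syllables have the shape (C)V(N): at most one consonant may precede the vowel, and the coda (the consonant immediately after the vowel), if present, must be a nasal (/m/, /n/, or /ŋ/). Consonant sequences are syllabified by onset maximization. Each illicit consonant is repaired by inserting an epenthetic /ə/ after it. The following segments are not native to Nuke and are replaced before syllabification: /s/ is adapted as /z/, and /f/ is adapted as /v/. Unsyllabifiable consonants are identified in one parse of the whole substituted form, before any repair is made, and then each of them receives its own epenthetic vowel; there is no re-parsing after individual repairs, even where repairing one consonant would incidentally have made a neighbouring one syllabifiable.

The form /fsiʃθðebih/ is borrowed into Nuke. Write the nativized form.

Substitution: /f/ → /v/, /s/ → /z/, giving /vziʃθðebih/.
The consonants /v/, /ʃ/, /θ/, /h/ cannot be parsed into a legal (C)V(N) syllable (only a nasal (/m/, /n/, or /ŋ/) is licensed in coda position; onsets are limited to one consonant).
Each unlicensed consonant becomes the onset of a new syllable: /v/ → /və/, /ʃ/ → /ʃə/, /θ/ → /θə/, /h/ → /hə/.

vəziʃəθəðebihə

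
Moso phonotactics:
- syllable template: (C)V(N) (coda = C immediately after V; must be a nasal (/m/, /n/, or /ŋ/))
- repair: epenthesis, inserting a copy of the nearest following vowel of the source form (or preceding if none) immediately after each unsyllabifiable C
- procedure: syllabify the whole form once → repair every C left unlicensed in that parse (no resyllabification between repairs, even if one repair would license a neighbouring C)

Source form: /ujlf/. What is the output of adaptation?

ujulufu

Under (C)V(N), the unsyllabifiable consonants are /j/, /l/, /f/ (only a nasal (/m/, /n/, or /ŋ/) is licensed in coda position; onsets are limited to one consonant).
Inserting the epenthetic vowel yields /j/ → /ju/, /l/ → /lu/, /f/ → /fu/.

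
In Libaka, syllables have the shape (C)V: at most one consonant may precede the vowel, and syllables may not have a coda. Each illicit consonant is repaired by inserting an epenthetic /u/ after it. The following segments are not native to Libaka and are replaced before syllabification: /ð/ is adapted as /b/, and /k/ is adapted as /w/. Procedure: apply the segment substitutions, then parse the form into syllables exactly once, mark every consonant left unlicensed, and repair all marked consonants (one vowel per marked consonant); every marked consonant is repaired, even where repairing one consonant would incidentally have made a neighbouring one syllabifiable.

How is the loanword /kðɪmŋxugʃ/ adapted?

wubɪmuŋuxuguʃu

Substitution: /k/ → /w/, /ð/ → /b/, giving /wbɪmŋxugʃ/.
The consonants /w/, /m/, /ŋ/, /g/, /ʃ/ cannot be parsed into a legal (C)V syllable (no codas are permitted; onsets are limited to one consonant).
Inserting the epenthetic vowel yields /w/ → /wu/, /m/ → /mu/, /ŋ/ → /ŋu/, /g/ → /gu/, /ʃ/ → /ʃu/.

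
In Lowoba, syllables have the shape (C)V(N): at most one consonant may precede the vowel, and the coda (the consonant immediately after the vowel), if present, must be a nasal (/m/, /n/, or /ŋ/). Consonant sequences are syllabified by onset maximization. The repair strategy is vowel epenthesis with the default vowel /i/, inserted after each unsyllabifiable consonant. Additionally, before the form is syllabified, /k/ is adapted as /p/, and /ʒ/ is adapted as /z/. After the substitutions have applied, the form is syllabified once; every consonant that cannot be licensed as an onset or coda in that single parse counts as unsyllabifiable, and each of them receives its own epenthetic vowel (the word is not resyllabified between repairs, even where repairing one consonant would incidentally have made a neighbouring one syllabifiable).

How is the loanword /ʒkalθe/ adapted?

Substitution: /ʒ/ → /z/, /k/ → /p/, giving /zpalθe/.
The consonants /z/, /l/ cannot be parsed into a legal (C)V(N) syllable (only a nasal (/m/, /n/, or /ŋ/) is licensed in coda position; onsets are limited to one consonant).
Inserting the epenthetic vowel yields /z/ → /zi/, /l/ → /li/.

zipaliθe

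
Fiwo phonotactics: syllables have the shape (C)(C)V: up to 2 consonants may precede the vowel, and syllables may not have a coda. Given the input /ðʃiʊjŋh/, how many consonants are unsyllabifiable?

3

Under (C)(C)V, the unsyllabifiable consonants are /j/, /ŋ/, /h/ (no codas are permitted; onsets may contain at most 2 consonants).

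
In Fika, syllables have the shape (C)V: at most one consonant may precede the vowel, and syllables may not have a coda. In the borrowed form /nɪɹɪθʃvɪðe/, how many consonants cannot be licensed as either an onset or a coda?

The consonants /θ/, /ʃ/ cannot be parsed into a legal (C)V syllable (no codas are permitted; onsets are limited to one consonant).

2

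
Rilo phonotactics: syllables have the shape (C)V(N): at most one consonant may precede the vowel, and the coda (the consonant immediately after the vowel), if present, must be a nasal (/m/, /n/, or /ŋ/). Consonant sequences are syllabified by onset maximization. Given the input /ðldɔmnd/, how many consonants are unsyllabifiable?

4

Syllabifying with onset maximization leaves /ð/, /l/, /n/, /d/ stranded (only a nasal (/m/, /n/, or /ŋ/) is licensed in coda position; onsets are limited to one consonant).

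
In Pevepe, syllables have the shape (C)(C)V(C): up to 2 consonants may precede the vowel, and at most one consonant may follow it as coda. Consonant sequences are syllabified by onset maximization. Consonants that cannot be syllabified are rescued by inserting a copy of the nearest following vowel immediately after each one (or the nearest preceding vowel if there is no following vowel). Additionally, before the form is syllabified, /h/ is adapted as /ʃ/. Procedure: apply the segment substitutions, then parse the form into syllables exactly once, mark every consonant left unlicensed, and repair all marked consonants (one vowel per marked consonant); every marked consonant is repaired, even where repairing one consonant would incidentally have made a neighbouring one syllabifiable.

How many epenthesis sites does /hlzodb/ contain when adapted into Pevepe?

After substitution the input is /ʃlzodb/.
The unsyllabifiable consonants are /ʃ/, /b/; each receives one epenthetic vowel.

2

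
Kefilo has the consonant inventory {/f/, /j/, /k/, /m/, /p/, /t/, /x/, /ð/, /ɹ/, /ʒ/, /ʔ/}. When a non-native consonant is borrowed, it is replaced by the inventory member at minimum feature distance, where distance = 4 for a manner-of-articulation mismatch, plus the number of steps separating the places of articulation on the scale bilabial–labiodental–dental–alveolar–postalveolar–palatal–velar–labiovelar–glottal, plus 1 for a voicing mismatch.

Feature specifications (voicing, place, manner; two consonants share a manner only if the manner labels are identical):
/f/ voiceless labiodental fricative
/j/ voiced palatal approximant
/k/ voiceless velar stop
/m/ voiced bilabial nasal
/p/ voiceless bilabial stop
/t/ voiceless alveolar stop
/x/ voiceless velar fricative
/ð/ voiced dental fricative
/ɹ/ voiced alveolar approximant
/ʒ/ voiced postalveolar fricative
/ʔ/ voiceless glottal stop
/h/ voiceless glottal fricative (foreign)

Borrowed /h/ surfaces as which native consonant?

/x/ is closest: same manner (fricative), place distance 2 (glottal→velar), same voicing; total 2. Next closest is /ʔ/ at distance 4.

x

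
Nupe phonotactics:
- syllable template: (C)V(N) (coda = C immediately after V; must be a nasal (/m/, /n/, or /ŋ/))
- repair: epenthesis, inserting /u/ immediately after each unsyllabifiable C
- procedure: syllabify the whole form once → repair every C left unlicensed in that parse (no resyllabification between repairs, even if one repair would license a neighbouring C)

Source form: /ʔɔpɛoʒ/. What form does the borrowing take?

The consonants /ʒ/ cannot be parsed into a legal (C)V(N) syllable (only a nasal (/m/, /n/, or /ŋ/) is licensed in coda position; onsets are limited to one consonant).
Inserting the epenthetic vowel yields /ʒ/ → /ʒu/.

ʔɔpɛoʒu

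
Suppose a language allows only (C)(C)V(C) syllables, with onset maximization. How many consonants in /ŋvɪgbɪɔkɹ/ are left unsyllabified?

The consonants /ɹ/ cannot be parsed into a legal (C)(C)V(C) syllable (at most one coda consonant is licensed; onsets may contain at most 2 consonants).

1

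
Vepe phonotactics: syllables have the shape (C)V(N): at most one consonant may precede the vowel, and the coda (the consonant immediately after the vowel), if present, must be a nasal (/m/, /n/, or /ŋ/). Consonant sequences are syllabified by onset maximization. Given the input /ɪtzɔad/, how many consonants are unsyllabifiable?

Syllabifying with onset maximization leaves /t/, /d/ stranded (only a nasal (/m/, /n/, or /ŋ/) is licensed in coda position; onsets are limited to one consonant).

2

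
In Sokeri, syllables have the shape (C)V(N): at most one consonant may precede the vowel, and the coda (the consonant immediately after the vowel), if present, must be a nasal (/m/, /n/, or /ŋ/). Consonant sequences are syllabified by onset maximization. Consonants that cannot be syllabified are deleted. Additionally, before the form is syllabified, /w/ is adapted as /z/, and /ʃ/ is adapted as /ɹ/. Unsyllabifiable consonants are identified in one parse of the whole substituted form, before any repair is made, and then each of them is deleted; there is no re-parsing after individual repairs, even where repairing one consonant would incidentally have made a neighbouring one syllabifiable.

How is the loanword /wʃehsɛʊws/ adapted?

Substitution: /w/ → /z/, /ʃ/ → /ɹ/, giving /zɹehsɛʊzs/.
Under (C)V(N), the unsyllabifiable consonants are /z/, /h/, /z/, /s/ (only a nasal (/m/, /n/, or /ŋ/) is licensed in coda position; onsets are limited to one consonant).
Each unlicensed consonant is deleted: /z/, /h/, /z/, /s/.

ɹesɛʊ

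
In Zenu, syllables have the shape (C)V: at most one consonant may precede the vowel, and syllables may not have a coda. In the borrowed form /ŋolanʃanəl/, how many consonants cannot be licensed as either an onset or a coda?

Syllabifying with onset maximization leaves /n/, /l/ stranded (no codas are permitted; onsets are limited to one consonant).

2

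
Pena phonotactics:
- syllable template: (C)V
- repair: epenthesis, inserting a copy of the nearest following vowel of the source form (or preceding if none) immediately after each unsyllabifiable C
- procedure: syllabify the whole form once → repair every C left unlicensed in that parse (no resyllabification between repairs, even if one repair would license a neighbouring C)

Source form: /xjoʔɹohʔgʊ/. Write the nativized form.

xojoʔoɹohʊʔʊgʊ

Under (C)V, the unsyllabifiable consonants are /x/, /ʔ/, /h/, /ʔ/ (no codas are permitted; onsets are limited to one consonant).
Epenthesis after each stranded consonant: /x/ → /xo/, /ʔ/ → /ʔo/, /h/ → /hʊ/, /ʔ/ → /ʔʊ/.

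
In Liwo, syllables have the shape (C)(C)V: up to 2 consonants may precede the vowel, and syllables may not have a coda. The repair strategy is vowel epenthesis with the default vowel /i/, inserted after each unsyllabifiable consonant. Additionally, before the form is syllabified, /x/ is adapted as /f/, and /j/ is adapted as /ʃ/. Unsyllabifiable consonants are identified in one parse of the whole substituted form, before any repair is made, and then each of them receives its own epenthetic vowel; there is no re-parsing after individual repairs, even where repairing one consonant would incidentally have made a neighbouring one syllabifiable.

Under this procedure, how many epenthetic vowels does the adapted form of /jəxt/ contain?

2

After substitution the input is /ʃəft/.
The unsyllabifiable consonants are /f/, /t/; each receives one epenthetic vowel.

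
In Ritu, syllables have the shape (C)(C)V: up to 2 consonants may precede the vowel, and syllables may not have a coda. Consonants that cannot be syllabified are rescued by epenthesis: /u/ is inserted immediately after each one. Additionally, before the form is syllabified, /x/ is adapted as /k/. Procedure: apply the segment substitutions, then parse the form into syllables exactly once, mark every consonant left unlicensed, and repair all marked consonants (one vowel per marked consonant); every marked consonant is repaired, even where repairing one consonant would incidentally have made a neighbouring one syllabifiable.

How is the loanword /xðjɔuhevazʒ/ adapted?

Substitution: /x/ → /k/, giving /kðjɔuhevazʒ/.
Under (C)(C)V, the unsyllabifiable consonants are /k/, /z/, /ʒ/ (no codas are permitted; onsets may contain at most 2 consonants).
Epenthesis after each stranded consonant: /k/ → /ku/, /z/ → /zu/, /ʒ/ → /ʒu/.

kuðjɔuhevazuʒu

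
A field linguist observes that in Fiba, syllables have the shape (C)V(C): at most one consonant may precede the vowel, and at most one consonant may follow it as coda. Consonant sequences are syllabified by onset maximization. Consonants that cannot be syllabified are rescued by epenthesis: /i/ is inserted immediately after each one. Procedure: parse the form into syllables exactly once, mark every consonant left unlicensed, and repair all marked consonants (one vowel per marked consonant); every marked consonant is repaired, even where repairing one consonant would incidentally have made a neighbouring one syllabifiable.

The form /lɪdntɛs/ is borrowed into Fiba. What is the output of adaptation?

The consonants /n/ cannot be parsed into a legal (C)V(C) syllable (at most one coda consonant is licensed; onsets are limited to one consonant).
Epenthesis after each stranded consonant: /n/ → /ni/.

lɪdnitɛs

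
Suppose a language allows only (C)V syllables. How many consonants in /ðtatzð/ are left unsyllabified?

4

The consonants /ð/, /t/, /z/, /ð/ cannot be parsed into a legal (C)V syllable (no codas are permitted; onsets are limited to one consonant).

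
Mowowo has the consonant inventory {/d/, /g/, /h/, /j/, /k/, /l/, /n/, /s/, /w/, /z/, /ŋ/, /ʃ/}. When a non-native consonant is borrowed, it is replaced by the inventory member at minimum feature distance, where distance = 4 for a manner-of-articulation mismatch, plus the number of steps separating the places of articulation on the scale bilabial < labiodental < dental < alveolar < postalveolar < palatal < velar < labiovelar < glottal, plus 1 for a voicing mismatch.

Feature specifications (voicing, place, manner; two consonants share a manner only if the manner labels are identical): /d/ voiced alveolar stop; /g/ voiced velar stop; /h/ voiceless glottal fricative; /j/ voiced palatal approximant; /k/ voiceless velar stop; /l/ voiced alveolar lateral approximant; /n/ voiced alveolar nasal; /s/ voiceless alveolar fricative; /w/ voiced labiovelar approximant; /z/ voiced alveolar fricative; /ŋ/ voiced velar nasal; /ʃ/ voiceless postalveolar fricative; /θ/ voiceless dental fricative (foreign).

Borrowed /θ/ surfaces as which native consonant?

/s/ is closest: same manner (fricative), place distance 1 (dental→alveolar), same voicing; total 1. Next closest is /z/ at distance 2.

s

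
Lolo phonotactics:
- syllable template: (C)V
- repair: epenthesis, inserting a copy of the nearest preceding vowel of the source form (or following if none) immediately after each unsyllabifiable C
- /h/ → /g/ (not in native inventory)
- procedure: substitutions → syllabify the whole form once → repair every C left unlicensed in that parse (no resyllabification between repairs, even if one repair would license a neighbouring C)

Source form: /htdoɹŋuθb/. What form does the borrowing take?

gotodoɹoŋuθubu

Substitution: /h/ → /g/, giving /gtdoɹŋuθb/.
Syllabifying with onset maximization leaves /g/, /t/, /ɹ/, /θ/, /b/ stranded (no codas are permitted; onsets are limited to one consonant).
Epenthesis after each stranded consonant: /g/ → /go/, /t/ → /to/, /ɹ/ → /ɹo/, /θ/ → /θu/, /b/ → /bu/.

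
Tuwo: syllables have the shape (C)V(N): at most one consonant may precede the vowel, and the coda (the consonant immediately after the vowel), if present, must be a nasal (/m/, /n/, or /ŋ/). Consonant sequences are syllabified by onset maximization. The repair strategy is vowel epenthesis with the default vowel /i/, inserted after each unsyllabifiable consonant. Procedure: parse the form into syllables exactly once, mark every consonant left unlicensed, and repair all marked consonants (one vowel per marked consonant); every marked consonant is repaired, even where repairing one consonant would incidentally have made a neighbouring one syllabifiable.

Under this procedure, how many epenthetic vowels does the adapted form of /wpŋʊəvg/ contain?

4

The unsyllabifiable consonants are /w/, /p/, /v/, /g/; each receives one epenthetic vowel.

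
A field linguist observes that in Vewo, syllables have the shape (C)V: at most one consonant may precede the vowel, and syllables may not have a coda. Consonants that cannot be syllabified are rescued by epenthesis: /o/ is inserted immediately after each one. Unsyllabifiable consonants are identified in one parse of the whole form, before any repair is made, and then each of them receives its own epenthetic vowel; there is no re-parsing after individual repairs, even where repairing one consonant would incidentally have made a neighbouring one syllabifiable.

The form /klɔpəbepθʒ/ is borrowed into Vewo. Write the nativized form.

kolɔpəbepoθoʒo

The consonants /k/, /p/, /θ/, /ʒ/ cannot be parsed into a legal (C)V syllable (no codas are permitted; onsets are limited to one consonant).
Each unlicensed consonant becomes the onset of a new syllable: /k/ → /ko/, /p/ → /po/, /θ/ → /θo/, /ʒ/ → /ʒo/.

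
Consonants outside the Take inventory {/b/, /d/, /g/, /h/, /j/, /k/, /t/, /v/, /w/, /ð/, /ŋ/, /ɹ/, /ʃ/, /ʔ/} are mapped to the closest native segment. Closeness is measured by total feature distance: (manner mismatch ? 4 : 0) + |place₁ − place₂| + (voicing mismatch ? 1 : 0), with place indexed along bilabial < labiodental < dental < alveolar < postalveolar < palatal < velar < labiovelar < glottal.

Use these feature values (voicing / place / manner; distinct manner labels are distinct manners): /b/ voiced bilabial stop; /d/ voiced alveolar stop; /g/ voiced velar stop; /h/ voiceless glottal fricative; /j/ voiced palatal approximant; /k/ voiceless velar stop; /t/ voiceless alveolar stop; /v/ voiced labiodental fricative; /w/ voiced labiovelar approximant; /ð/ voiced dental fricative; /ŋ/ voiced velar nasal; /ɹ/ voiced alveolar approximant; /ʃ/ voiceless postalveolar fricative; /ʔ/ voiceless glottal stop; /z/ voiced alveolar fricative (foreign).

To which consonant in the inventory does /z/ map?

/ð/ is closest: same manner (fricative), place distance 1 (alveolar→dental), same voicing; total 1. Next closest is /v/ at distance 2.

ð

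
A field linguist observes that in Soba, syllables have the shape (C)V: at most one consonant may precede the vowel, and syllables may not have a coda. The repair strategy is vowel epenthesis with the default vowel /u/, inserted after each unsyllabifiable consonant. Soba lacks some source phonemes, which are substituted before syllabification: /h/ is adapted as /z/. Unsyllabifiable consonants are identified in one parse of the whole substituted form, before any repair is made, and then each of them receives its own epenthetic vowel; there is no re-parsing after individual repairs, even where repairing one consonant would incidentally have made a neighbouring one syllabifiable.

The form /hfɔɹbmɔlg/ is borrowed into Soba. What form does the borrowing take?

zufɔɹubumɔlugu

Substitution: /h/ → /z/, giving /zfɔɹbmɔlg/.
The consonants /z/, /ɹ/, /b/, /l/, /g/ cannot be parsed into a legal (C)V syllable (no codas are permitted; onsets are limited to one consonant).
Epenthesis after each stranded consonant: /z/ → /zu/, /ɹ/ → /ɹu/, /b/ → /bu/, /l/ → /lu/, /g/ → /gu/.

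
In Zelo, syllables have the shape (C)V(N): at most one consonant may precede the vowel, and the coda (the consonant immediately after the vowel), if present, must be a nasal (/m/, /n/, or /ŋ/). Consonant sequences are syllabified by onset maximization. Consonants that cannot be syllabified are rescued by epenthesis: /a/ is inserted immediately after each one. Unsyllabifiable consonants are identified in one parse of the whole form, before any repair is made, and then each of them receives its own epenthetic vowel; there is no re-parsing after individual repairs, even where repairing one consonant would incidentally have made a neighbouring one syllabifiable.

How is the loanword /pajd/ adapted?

Syllabifying with onset maximization leaves /j/, /d/ stranded (only a nasal (/m/, /n/, or /ŋ/) is licensed in coda position; onsets are limited to one consonant).
Each unlicensed consonant becomes the onset of a new syllable: /j/ → /ja/, /d/ → /da/.

pajada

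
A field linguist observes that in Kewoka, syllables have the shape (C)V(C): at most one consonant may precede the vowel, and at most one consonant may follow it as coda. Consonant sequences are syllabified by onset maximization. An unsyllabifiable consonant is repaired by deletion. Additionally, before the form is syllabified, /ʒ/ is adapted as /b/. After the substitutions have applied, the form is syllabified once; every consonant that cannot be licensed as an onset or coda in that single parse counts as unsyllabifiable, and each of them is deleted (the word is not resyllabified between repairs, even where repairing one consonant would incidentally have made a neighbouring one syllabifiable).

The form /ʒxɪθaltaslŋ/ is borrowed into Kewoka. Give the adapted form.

xɪθaltas

Substitution: /ʒ/ → /b/, giving /bxɪθaltaslŋ/.
Syllabifying with onset maximization leaves /b/, /l/, /ŋ/ stranded (at most one coda consonant is licensed; onsets are limited to one consonant).
Deleting the stranded consonants removes /b/, /l/, /ŋ/.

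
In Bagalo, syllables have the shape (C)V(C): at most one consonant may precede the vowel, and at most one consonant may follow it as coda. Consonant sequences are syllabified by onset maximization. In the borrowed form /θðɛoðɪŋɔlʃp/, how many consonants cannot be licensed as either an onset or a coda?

Syllabifying with onset maximization leaves /θ/, /ʃ/, /p/ stranded (at most one coda consonant is licensed; onsets are limited to one consonant).

3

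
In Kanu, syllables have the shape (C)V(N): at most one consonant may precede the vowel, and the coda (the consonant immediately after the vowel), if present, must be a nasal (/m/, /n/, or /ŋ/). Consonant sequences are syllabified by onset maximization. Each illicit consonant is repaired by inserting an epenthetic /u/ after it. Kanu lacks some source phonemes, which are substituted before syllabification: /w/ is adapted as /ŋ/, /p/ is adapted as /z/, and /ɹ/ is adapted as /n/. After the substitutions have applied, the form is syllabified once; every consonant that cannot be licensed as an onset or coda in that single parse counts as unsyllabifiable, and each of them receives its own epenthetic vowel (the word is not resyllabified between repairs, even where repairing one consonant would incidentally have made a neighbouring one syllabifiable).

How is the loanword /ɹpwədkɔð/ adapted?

nuzuŋədukɔðu

Substitution: /ɹ/ → /n/, /p/ → /z/, /w/ → /ŋ/, giving /nzŋədkɔð/.
The consonants /n/, /z/, /d/, /ð/ cannot be parsed into a legal (C)V(N) syllable (only a nasal (/m/, /n/, or /ŋ/) is licensed in coda position; onsets are limited to one consonant).
Each unlicensed consonant becomes the onset of a new syllable: /n/ → /nu/, /z/ → /zu/, /d/ → /du/, /ð/ → /ðu/.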